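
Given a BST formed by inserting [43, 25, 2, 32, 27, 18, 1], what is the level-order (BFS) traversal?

Tree insertion order: [43, 25, 2, 32, 27, 18, 1]
Tree (level-order array): [43, 25, None, 2, 32, 1, 18, 27]
BFS from the root, enqueuing left then right child of each popped node:
  queue [43] -> pop 43, enqueue [25], visited so far: [43]
  queue [25] -> pop 25, enqueue [2, 32], visited so far: [43, 25]
  queue [2, 32] -> pop 2, enqueue [1, 18], visited so far: [43, 25, 2]
  queue [32, 1, 18] -> pop 32, enqueue [27], visited so far: [43, 25, 2, 32]
  queue [1, 18, 27] -> pop 1, enqueue [none], visited so far: [43, 25, 2, 32, 1]
  queue [18, 27] -> pop 18, enqueue [none], visited so far: [43, 25, 2, 32, 1, 18]
  queue [27] -> pop 27, enqueue [none], visited so far: [43, 25, 2, 32, 1, 18, 27]
Result: [43, 25, 2, 32, 1, 18, 27]


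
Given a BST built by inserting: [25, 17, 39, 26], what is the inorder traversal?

Tree insertion order: [25, 17, 39, 26]
Tree (level-order array): [25, 17, 39, None, None, 26]
Inorder traversal: [17, 25, 26, 39]


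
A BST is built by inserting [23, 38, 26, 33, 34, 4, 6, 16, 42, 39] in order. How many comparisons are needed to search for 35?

Search path for 35: 23 -> 38 -> 26 -> 33 -> 34
Found: False
Comparisons: 5


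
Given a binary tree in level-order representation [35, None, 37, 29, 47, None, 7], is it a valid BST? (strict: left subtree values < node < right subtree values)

Level-order array: [35, None, 37, 29, 47, None, 7]
Validate using subtree bounds (lo, hi): at each node, require lo < value < hi,
then recurse left with hi=value and right with lo=value.
Preorder trace (stopping at first violation):
  at node 35 with bounds (-inf, +inf): OK
  at node 37 with bounds (35, +inf): OK
  at node 29 with bounds (35, 37): VIOLATION
Node 29 violates its bound: not (35 < 29 < 37).
Result: Not a valid BST


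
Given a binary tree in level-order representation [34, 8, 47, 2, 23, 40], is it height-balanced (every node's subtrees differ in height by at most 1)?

Tree (level-order array): [34, 8, 47, 2, 23, 40]
Definition: a tree is height-balanced if, at every node, |h(left) - h(right)| <= 1 (empty subtree has height -1).
Bottom-up per-node check:
  node 2: h_left=-1, h_right=-1, diff=0 [OK], height=0
  node 23: h_left=-1, h_right=-1, diff=0 [OK], height=0
  node 8: h_left=0, h_right=0, diff=0 [OK], height=1
  node 40: h_left=-1, h_right=-1, diff=0 [OK], height=0
  node 47: h_left=0, h_right=-1, diff=1 [OK], height=1
  node 34: h_left=1, h_right=1, diff=0 [OK], height=2
All nodes satisfy the balance condition.
Result: Balanced


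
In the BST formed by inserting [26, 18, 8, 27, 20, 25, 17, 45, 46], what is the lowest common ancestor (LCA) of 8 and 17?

Tree insertion order: [26, 18, 8, 27, 20, 25, 17, 45, 46]
Tree (level-order array): [26, 18, 27, 8, 20, None, 45, None, 17, None, 25, None, 46]
In a BST, the LCA of p=8, q=17 is the first node v on the
root-to-leaf path with p <= v <= q (go left if both < v, right if both > v).
Walk from root:
  at 26: both 8 and 17 < 26, go left
  at 18: both 8 and 17 < 18, go left
  at 8: 8 <= 8 <= 17, this is the LCA
LCA = 8


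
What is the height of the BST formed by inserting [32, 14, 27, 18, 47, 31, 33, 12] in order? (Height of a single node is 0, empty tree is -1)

Insertion order: [32, 14, 27, 18, 47, 31, 33, 12]
Tree (level-order array): [32, 14, 47, 12, 27, 33, None, None, None, 18, 31]
Compute height bottom-up (empty subtree = -1):
  height(12) = 1 + max(-1, -1) = 0
  height(18) = 1 + max(-1, -1) = 0
  height(31) = 1 + max(-1, -1) = 0
  height(27) = 1 + max(0, 0) = 1
  height(14) = 1 + max(0, 1) = 2
  height(33) = 1 + max(-1, -1) = 0
  height(47) = 1 + max(0, -1) = 1
  height(32) = 1 + max(2, 1) = 3
Height = 3


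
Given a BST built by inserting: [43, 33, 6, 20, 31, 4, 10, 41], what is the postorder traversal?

Tree insertion order: [43, 33, 6, 20, 31, 4, 10, 41]
Tree (level-order array): [43, 33, None, 6, 41, 4, 20, None, None, None, None, 10, 31]
Postorder traversal: [4, 10, 31, 20, 6, 41, 33, 43]


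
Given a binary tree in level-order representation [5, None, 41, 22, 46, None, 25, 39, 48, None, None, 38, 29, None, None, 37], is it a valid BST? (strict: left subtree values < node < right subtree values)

Level-order array: [5, None, 41, 22, 46, None, 25, 39, 48, None, None, 38, 29, None, None, 37]
Validate using subtree bounds (lo, hi): at each node, require lo < value < hi,
then recurse left with hi=value and right with lo=value.
Preorder trace (stopping at first violation):
  at node 5 with bounds (-inf, +inf): OK
  at node 41 with bounds (5, +inf): OK
  at node 22 with bounds (5, 41): OK
  at node 25 with bounds (22, 41): OK
  at node 46 with bounds (41, +inf): OK
  at node 39 with bounds (41, 46): VIOLATION
Node 39 violates its bound: not (41 < 39 < 46).
Result: Not a valid BST


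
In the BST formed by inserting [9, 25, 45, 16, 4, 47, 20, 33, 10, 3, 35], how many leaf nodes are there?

Tree built from: [9, 25, 45, 16, 4, 47, 20, 33, 10, 3, 35]
Tree (level-order array): [9, 4, 25, 3, None, 16, 45, None, None, 10, 20, 33, 47, None, None, None, None, None, 35]
Rule: A leaf has 0 children.
Per-node child counts:
  node 9: 2 child(ren)
  node 4: 1 child(ren)
  node 3: 0 child(ren)
  node 25: 2 child(ren)
  node 16: 2 child(ren)
  node 10: 0 child(ren)
  node 20: 0 child(ren)
  node 45: 2 child(ren)
  node 33: 1 child(ren)
  node 35: 0 child(ren)
  node 47: 0 child(ren)
Matching nodes: [3, 10, 20, 35, 47]
Count of leaf nodes: 5


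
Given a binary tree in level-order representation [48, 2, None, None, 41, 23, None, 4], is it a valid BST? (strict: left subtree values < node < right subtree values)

Level-order array: [48, 2, None, None, 41, 23, None, 4]
Validate using subtree bounds (lo, hi): at each node, require lo < value < hi,
then recurse left with hi=value and right with lo=value.
Preorder trace (stopping at first violation):
  at node 48 with bounds (-inf, +inf): OK
  at node 2 with bounds (-inf, 48): OK
  at node 41 with bounds (2, 48): OK
  at node 23 with bounds (2, 41): OK
  at node 4 with bounds (2, 23): OK
No violation found at any node.
Result: Valid BST


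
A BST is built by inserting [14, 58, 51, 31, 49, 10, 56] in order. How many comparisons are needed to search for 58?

Search path for 58: 14 -> 58
Found: True
Comparisons: 2


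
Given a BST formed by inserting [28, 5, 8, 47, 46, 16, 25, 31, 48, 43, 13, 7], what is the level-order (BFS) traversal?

Tree insertion order: [28, 5, 8, 47, 46, 16, 25, 31, 48, 43, 13, 7]
Tree (level-order array): [28, 5, 47, None, 8, 46, 48, 7, 16, 31, None, None, None, None, None, 13, 25, None, 43]
BFS from the root, enqueuing left then right child of each popped node:
  queue [28] -> pop 28, enqueue [5, 47], visited so far: [28]
  queue [5, 47] -> pop 5, enqueue [8], visited so far: [28, 5]
  queue [47, 8] -> pop 47, enqueue [46, 48], visited so far: [28, 5, 47]
  queue [8, 46, 48] -> pop 8, enqueue [7, 16], visited so far: [28, 5, 47, 8]
  queue [46, 48, 7, 16] -> pop 46, enqueue [31], visited so far: [28, 5, 47, 8, 46]
  queue [48, 7, 16, 31] -> pop 48, enqueue [none], visited so far: [28, 5, 47, 8, 46, 48]
  queue [7, 16, 31] -> pop 7, enqueue [none], visited so far: [28, 5, 47, 8, 46, 48, 7]
  queue [16, 31] -> pop 16, enqueue [13, 25], visited so far: [28, 5, 47, 8, 46, 48, 7, 16]
  queue [31, 13, 25] -> pop 31, enqueue [43], visited so far: [28, 5, 47, 8, 46, 48, 7, 16, 31]
  queue [13, 25, 43] -> pop 13, enqueue [none], visited so far: [28, 5, 47, 8, 46, 48, 7, 16, 31, 13]
  queue [25, 43] -> pop 25, enqueue [none], visited so far: [28, 5, 47, 8, 46, 48, 7, 16, 31, 13, 25]
  queue [43] -> pop 43, enqueue [none], visited so far: [28, 5, 47, 8, 46, 48, 7, 16, 31, 13, 25, 43]
Result: [28, 5, 47, 8, 46, 48, 7, 16, 31, 13, 25, 43]


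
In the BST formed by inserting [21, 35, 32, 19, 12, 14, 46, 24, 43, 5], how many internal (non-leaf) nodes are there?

Tree built from: [21, 35, 32, 19, 12, 14, 46, 24, 43, 5]
Tree (level-order array): [21, 19, 35, 12, None, 32, 46, 5, 14, 24, None, 43]
Rule: An internal node has at least one child.
Per-node child counts:
  node 21: 2 child(ren)
  node 19: 1 child(ren)
  node 12: 2 child(ren)
  node 5: 0 child(ren)
  node 14: 0 child(ren)
  node 35: 2 child(ren)
  node 32: 1 child(ren)
  node 24: 0 child(ren)
  node 46: 1 child(ren)
  node 43: 0 child(ren)
Matching nodes: [21, 19, 12, 35, 32, 46]
Count of internal (non-leaf) nodes: 6


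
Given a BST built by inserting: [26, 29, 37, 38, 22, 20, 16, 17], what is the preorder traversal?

Tree insertion order: [26, 29, 37, 38, 22, 20, 16, 17]
Tree (level-order array): [26, 22, 29, 20, None, None, 37, 16, None, None, 38, None, 17]
Preorder traversal: [26, 22, 20, 16, 17, 29, 37, 38]


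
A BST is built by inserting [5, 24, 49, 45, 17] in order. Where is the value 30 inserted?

Starting tree (level order): [5, None, 24, 17, 49, None, None, 45]
Insertion path: 5 -> 24 -> 49 -> 45
Result: insert 30 as left child of 45
Final tree (level order): [5, None, 24, 17, 49, None, None, 45, None, 30]


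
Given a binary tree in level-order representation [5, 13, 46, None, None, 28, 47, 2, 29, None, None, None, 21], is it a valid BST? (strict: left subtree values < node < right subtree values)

Level-order array: [5, 13, 46, None, None, 28, 47, 2, 29, None, None, None, 21]
Validate using subtree bounds (lo, hi): at each node, require lo < value < hi,
then recurse left with hi=value and right with lo=value.
Preorder trace (stopping at first violation):
  at node 5 with bounds (-inf, +inf): OK
  at node 13 with bounds (-inf, 5): VIOLATION
Node 13 violates its bound: not (-inf < 13 < 5).
Result: Not a valid BST


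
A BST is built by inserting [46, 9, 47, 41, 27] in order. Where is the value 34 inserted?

Starting tree (level order): [46, 9, 47, None, 41, None, None, 27]
Insertion path: 46 -> 9 -> 41 -> 27
Result: insert 34 as right child of 27
Final tree (level order): [46, 9, 47, None, 41, None, None, 27, None, None, 34]


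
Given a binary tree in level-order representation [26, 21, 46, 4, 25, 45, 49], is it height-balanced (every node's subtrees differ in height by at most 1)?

Tree (level-order array): [26, 21, 46, 4, 25, 45, 49]
Definition: a tree is height-balanced if, at every node, |h(left) - h(right)| <= 1 (empty subtree has height -1).
Bottom-up per-node check:
  node 4: h_left=-1, h_right=-1, diff=0 [OK], height=0
  node 25: h_left=-1, h_right=-1, diff=0 [OK], height=0
  node 21: h_left=0, h_right=0, diff=0 [OK], height=1
  node 45: h_left=-1, h_right=-1, diff=0 [OK], height=0
  node 49: h_left=-1, h_right=-1, diff=0 [OK], height=0
  node 46: h_left=0, h_right=0, diff=0 [OK], height=1
  node 26: h_left=1, h_right=1, diff=0 [OK], height=2
All nodes satisfy the balance condition.
Result: Balanced


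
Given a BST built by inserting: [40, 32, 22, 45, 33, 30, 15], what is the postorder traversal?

Tree insertion order: [40, 32, 22, 45, 33, 30, 15]
Tree (level-order array): [40, 32, 45, 22, 33, None, None, 15, 30]
Postorder traversal: [15, 30, 22, 33, 32, 45, 40]


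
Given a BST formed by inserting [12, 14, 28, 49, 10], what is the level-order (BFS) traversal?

Tree insertion order: [12, 14, 28, 49, 10]
Tree (level-order array): [12, 10, 14, None, None, None, 28, None, 49]
BFS from the root, enqueuing left then right child of each popped node:
  queue [12] -> pop 12, enqueue [10, 14], visited so far: [12]
  queue [10, 14] -> pop 10, enqueue [none], visited so far: [12, 10]
  queue [14] -> pop 14, enqueue [28], visited so far: [12, 10, 14]
  queue [28] -> pop 28, enqueue [49], visited so far: [12, 10, 14, 28]
  queue [49] -> pop 49, enqueue [none], visited so far: [12, 10, 14, 28, 49]
Result: [12, 10, 14, 28, 49]


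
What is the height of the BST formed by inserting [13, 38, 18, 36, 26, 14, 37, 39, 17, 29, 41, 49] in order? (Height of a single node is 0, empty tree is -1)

Insertion order: [13, 38, 18, 36, 26, 14, 37, 39, 17, 29, 41, 49]
Tree (level-order array): [13, None, 38, 18, 39, 14, 36, None, 41, None, 17, 26, 37, None, 49, None, None, None, 29]
Compute height bottom-up (empty subtree = -1):
  height(17) = 1 + max(-1, -1) = 0
  height(14) = 1 + max(-1, 0) = 1
  height(29) = 1 + max(-1, -1) = 0
  height(26) = 1 + max(-1, 0) = 1
  height(37) = 1 + max(-1, -1) = 0
  height(36) = 1 + max(1, 0) = 2
  height(18) = 1 + max(1, 2) = 3
  height(49) = 1 + max(-1, -1) = 0
  height(41) = 1 + max(-1, 0) = 1
  height(39) = 1 + max(-1, 1) = 2
  height(38) = 1 + max(3, 2) = 4
  height(13) = 1 + max(-1, 4) = 5
Height = 5


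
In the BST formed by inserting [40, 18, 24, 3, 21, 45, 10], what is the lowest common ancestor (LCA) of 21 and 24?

Tree insertion order: [40, 18, 24, 3, 21, 45, 10]
Tree (level-order array): [40, 18, 45, 3, 24, None, None, None, 10, 21]
In a BST, the LCA of p=21, q=24 is the first node v on the
root-to-leaf path with p <= v <= q (go left if both < v, right if both > v).
Walk from root:
  at 40: both 21 and 24 < 40, go left
  at 18: both 21 and 24 > 18, go right
  at 24: 21 <= 24 <= 24, this is the LCA
LCA = 24


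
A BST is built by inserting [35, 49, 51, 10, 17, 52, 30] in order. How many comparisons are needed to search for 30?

Search path for 30: 35 -> 10 -> 17 -> 30
Found: True
Comparisons: 4


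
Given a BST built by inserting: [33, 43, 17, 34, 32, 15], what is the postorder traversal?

Tree insertion order: [33, 43, 17, 34, 32, 15]
Tree (level-order array): [33, 17, 43, 15, 32, 34]
Postorder traversal: [15, 32, 17, 34, 43, 33]


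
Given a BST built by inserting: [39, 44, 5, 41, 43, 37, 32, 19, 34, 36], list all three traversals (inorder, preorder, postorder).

Tree insertion order: [39, 44, 5, 41, 43, 37, 32, 19, 34, 36]
Tree (level-order array): [39, 5, 44, None, 37, 41, None, 32, None, None, 43, 19, 34, None, None, None, None, None, 36]
Inorder (L, root, R): [5, 19, 32, 34, 36, 37, 39, 41, 43, 44]
Preorder (root, L, R): [39, 5, 37, 32, 19, 34, 36, 44, 41, 43]
Postorder (L, R, root): [19, 36, 34, 32, 37, 5, 43, 41, 44, 39]


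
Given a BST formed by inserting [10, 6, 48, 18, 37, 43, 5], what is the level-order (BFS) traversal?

Tree insertion order: [10, 6, 48, 18, 37, 43, 5]
Tree (level-order array): [10, 6, 48, 5, None, 18, None, None, None, None, 37, None, 43]
BFS from the root, enqueuing left then right child of each popped node:
  queue [10] -> pop 10, enqueue [6, 48], visited so far: [10]
  queue [6, 48] -> pop 6, enqueue [5], visited so far: [10, 6]
  queue [48, 5] -> pop 48, enqueue [18], visited so far: [10, 6, 48]
  queue [5, 18] -> pop 5, enqueue [none], visited so far: [10, 6, 48, 5]
  queue [18] -> pop 18, enqueue [37], visited so far: [10, 6, 48, 5, 18]
  queue [37] -> pop 37, enqueue [43], visited so far: [10, 6, 48, 5, 18, 37]
  queue [43] -> pop 43, enqueue [none], visited so far: [10, 6, 48, 5, 18, 37, 43]
Result: [10, 6, 48, 5, 18, 37, 43]


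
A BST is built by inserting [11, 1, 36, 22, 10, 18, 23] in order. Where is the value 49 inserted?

Starting tree (level order): [11, 1, 36, None, 10, 22, None, None, None, 18, 23]
Insertion path: 11 -> 36
Result: insert 49 as right child of 36
Final tree (level order): [11, 1, 36, None, 10, 22, 49, None, None, 18, 23]


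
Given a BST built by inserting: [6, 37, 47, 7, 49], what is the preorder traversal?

Tree insertion order: [6, 37, 47, 7, 49]
Tree (level-order array): [6, None, 37, 7, 47, None, None, None, 49]
Preorder traversal: [6, 37, 7, 47, 49]


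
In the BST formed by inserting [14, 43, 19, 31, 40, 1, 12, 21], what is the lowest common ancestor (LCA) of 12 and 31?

Tree insertion order: [14, 43, 19, 31, 40, 1, 12, 21]
Tree (level-order array): [14, 1, 43, None, 12, 19, None, None, None, None, 31, 21, 40]
In a BST, the LCA of p=12, q=31 is the first node v on the
root-to-leaf path with p <= v <= q (go left if both < v, right if both > v).
Walk from root:
  at 14: 12 <= 14 <= 31, this is the LCA
LCA = 14


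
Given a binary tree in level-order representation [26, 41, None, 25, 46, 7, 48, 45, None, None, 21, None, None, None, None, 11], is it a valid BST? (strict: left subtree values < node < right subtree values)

Level-order array: [26, 41, None, 25, 46, 7, 48, 45, None, None, 21, None, None, None, None, 11]
Validate using subtree bounds (lo, hi): at each node, require lo < value < hi,
then recurse left with hi=value and right with lo=value.
Preorder trace (stopping at first violation):
  at node 26 with bounds (-inf, +inf): OK
  at node 41 with bounds (-inf, 26): VIOLATION
Node 41 violates its bound: not (-inf < 41 < 26).
Result: Not a valid BST


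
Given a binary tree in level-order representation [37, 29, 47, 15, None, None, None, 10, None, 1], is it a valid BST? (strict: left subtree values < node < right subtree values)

Level-order array: [37, 29, 47, 15, None, None, None, 10, None, 1]
Validate using subtree bounds (lo, hi): at each node, require lo < value < hi,
then recurse left with hi=value and right with lo=value.
Preorder trace (stopping at first violation):
  at node 37 with bounds (-inf, +inf): OK
  at node 29 with bounds (-inf, 37): OK
  at node 15 with bounds (-inf, 29): OK
  at node 10 with bounds (-inf, 15): OK
  at node 1 with bounds (-inf, 10): OK
  at node 47 with bounds (37, +inf): OK
No violation found at any node.
Result: Valid BST


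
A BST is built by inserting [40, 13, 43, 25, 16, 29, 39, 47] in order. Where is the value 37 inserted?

Starting tree (level order): [40, 13, 43, None, 25, None, 47, 16, 29, None, None, None, None, None, 39]
Insertion path: 40 -> 13 -> 25 -> 29 -> 39
Result: insert 37 as left child of 39
Final tree (level order): [40, 13, 43, None, 25, None, 47, 16, 29, None, None, None, None, None, 39, 37]


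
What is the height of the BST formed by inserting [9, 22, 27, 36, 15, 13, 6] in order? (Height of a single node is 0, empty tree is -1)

Insertion order: [9, 22, 27, 36, 15, 13, 6]
Tree (level-order array): [9, 6, 22, None, None, 15, 27, 13, None, None, 36]
Compute height bottom-up (empty subtree = -1):
  height(6) = 1 + max(-1, -1) = 0
  height(13) = 1 + max(-1, -1) = 0
  height(15) = 1 + max(0, -1) = 1
  height(36) = 1 + max(-1, -1) = 0
  height(27) = 1 + max(-1, 0) = 1
  height(22) = 1 + max(1, 1) = 2
  height(9) = 1 + max(0, 2) = 3
Height = 3


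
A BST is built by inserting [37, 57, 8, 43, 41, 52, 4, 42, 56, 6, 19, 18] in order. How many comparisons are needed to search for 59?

Search path for 59: 37 -> 57
Found: False
Comparisons: 2


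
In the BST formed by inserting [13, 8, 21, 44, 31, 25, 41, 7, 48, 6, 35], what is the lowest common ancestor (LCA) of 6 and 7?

Tree insertion order: [13, 8, 21, 44, 31, 25, 41, 7, 48, 6, 35]
Tree (level-order array): [13, 8, 21, 7, None, None, 44, 6, None, 31, 48, None, None, 25, 41, None, None, None, None, 35]
In a BST, the LCA of p=6, q=7 is the first node v on the
root-to-leaf path with p <= v <= q (go left if both < v, right if both > v).
Walk from root:
  at 13: both 6 and 7 < 13, go left
  at 8: both 6 and 7 < 8, go left
  at 7: 6 <= 7 <= 7, this is the LCA
LCA = 7


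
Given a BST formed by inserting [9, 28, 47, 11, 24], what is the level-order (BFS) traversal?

Tree insertion order: [9, 28, 47, 11, 24]
Tree (level-order array): [9, None, 28, 11, 47, None, 24]
BFS from the root, enqueuing left then right child of each popped node:
  queue [9] -> pop 9, enqueue [28], visited so far: [9]
  queue [28] -> pop 28, enqueue [11, 47], visited so far: [9, 28]
  queue [11, 47] -> pop 11, enqueue [24], visited so far: [9, 28, 11]
  queue [47, 24] -> pop 47, enqueue [none], visited so far: [9, 28, 11, 47]
  queue [24] -> pop 24, enqueue [none], visited so far: [9, 28, 11, 47, 24]
Result: [9, 28, 11, 47, 24]


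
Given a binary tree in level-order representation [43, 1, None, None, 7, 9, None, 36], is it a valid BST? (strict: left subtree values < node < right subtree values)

Level-order array: [43, 1, None, None, 7, 9, None, 36]
Validate using subtree bounds (lo, hi): at each node, require lo < value < hi,
then recurse left with hi=value and right with lo=value.
Preorder trace (stopping at first violation):
  at node 43 with bounds (-inf, +inf): OK
  at node 1 with bounds (-inf, 43): OK
  at node 7 with bounds (1, 43): OK
  at node 9 with bounds (1, 7): VIOLATION
Node 9 violates its bound: not (1 < 9 < 7).
Result: Not a valid BST


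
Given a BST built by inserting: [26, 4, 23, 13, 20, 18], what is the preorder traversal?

Tree insertion order: [26, 4, 23, 13, 20, 18]
Tree (level-order array): [26, 4, None, None, 23, 13, None, None, 20, 18]
Preorder traversal: [26, 4, 23, 13, 20, 18]


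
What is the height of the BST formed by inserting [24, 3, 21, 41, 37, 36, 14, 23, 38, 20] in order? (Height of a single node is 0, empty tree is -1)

Insertion order: [24, 3, 21, 41, 37, 36, 14, 23, 38, 20]
Tree (level-order array): [24, 3, 41, None, 21, 37, None, 14, 23, 36, 38, None, 20]
Compute height bottom-up (empty subtree = -1):
  height(20) = 1 + max(-1, -1) = 0
  height(14) = 1 + max(-1, 0) = 1
  height(23) = 1 + max(-1, -1) = 0
  height(21) = 1 + max(1, 0) = 2
  height(3) = 1 + max(-1, 2) = 3
  height(36) = 1 + max(-1, -1) = 0
  height(38) = 1 + max(-1, -1) = 0
  height(37) = 1 + max(0, 0) = 1
  height(41) = 1 + max(1, -1) = 2
  height(24) = 1 + max(3, 2) = 4
Height = 4


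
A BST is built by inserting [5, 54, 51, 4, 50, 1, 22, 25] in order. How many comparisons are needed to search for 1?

Search path for 1: 5 -> 4 -> 1
Found: True
Comparisons: 3


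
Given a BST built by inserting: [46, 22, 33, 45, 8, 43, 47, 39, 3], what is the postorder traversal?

Tree insertion order: [46, 22, 33, 45, 8, 43, 47, 39, 3]
Tree (level-order array): [46, 22, 47, 8, 33, None, None, 3, None, None, 45, None, None, 43, None, 39]
Postorder traversal: [3, 8, 39, 43, 45, 33, 22, 47, 46]


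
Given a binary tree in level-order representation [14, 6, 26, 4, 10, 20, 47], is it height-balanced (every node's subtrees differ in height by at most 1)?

Tree (level-order array): [14, 6, 26, 4, 10, 20, 47]
Definition: a tree is height-balanced if, at every node, |h(left) - h(right)| <= 1 (empty subtree has height -1).
Bottom-up per-node check:
  node 4: h_left=-1, h_right=-1, diff=0 [OK], height=0
  node 10: h_left=-1, h_right=-1, diff=0 [OK], height=0
  node 6: h_left=0, h_right=0, diff=0 [OK], height=1
  node 20: h_left=-1, h_right=-1, diff=0 [OK], height=0
  node 47: h_left=-1, h_right=-1, diff=0 [OK], height=0
  node 26: h_left=0, h_right=0, diff=0 [OK], height=1
  node 14: h_left=1, h_right=1, diff=0 [OK], height=2
All nodes satisfy the balance condition.
Result: Balanced


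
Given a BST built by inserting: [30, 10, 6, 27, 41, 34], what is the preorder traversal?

Tree insertion order: [30, 10, 6, 27, 41, 34]
Tree (level-order array): [30, 10, 41, 6, 27, 34]
Preorder traversal: [30, 10, 6, 27, 41, 34]


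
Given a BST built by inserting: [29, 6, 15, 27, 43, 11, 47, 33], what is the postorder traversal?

Tree insertion order: [29, 6, 15, 27, 43, 11, 47, 33]
Tree (level-order array): [29, 6, 43, None, 15, 33, 47, 11, 27]
Postorder traversal: [11, 27, 15, 6, 33, 47, 43, 29]


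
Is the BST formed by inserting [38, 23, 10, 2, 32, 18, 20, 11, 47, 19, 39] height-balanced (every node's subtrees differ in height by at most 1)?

Tree (level-order array): [38, 23, 47, 10, 32, 39, None, 2, 18, None, None, None, None, None, None, 11, 20, None, None, 19]
Definition: a tree is height-balanced if, at every node, |h(left) - h(right)| <= 1 (empty subtree has height -1).
Bottom-up per-node check:
  node 2: h_left=-1, h_right=-1, diff=0 [OK], height=0
  node 11: h_left=-1, h_right=-1, diff=0 [OK], height=0
  node 19: h_left=-1, h_right=-1, diff=0 [OK], height=0
  node 20: h_left=0, h_right=-1, diff=1 [OK], height=1
  node 18: h_left=0, h_right=1, diff=1 [OK], height=2
  node 10: h_left=0, h_right=2, diff=2 [FAIL (|0-2|=2 > 1)], height=3
  node 32: h_left=-1, h_right=-1, diff=0 [OK], height=0
  node 23: h_left=3, h_right=0, diff=3 [FAIL (|3-0|=3 > 1)], height=4
  node 39: h_left=-1, h_right=-1, diff=0 [OK], height=0
  node 47: h_left=0, h_right=-1, diff=1 [OK], height=1
  node 38: h_left=4, h_right=1, diff=3 [FAIL (|4-1|=3 > 1)], height=5
Node 10 violates the condition: |0 - 2| = 2 > 1.
Result: Not balanced


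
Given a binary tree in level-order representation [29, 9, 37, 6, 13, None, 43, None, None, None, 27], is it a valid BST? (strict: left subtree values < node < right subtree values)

Level-order array: [29, 9, 37, 6, 13, None, 43, None, None, None, 27]
Validate using subtree bounds (lo, hi): at each node, require lo < value < hi,
then recurse left with hi=value and right with lo=value.
Preorder trace (stopping at first violation):
  at node 29 with bounds (-inf, +inf): OK
  at node 9 with bounds (-inf, 29): OK
  at node 6 with bounds (-inf, 9): OK
  at node 13 with bounds (9, 29): OK
  at node 27 with bounds (13, 29): OK
  at node 37 with bounds (29, +inf): OK
  at node 43 with bounds (37, +inf): OK
No violation found at any node.
Result: Valid BST


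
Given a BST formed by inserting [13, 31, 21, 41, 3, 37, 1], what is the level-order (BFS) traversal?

Tree insertion order: [13, 31, 21, 41, 3, 37, 1]
Tree (level-order array): [13, 3, 31, 1, None, 21, 41, None, None, None, None, 37]
BFS from the root, enqueuing left then right child of each popped node:
  queue [13] -> pop 13, enqueue [3, 31], visited so far: [13]
  queue [3, 31] -> pop 3, enqueue [1], visited so far: [13, 3]
  queue [31, 1] -> pop 31, enqueue [21, 41], visited so far: [13, 3, 31]
  queue [1, 21, 41] -> pop 1, enqueue [none], visited so far: [13, 3, 31, 1]
  queue [21, 41] -> pop 21, enqueue [none], visited so far: [13, 3, 31, 1, 21]
  queue [41] -> pop 41, enqueue [37], visited so far: [13, 3, 31, 1, 21, 41]
  queue [37] -> pop 37, enqueue [none], visited so far: [13, 3, 31, 1, 21, 41, 37]
Result: [13, 3, 31, 1, 21, 41, 37]


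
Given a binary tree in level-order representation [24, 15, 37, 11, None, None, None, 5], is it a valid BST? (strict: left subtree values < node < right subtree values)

Level-order array: [24, 15, 37, 11, None, None, None, 5]
Validate using subtree bounds (lo, hi): at each node, require lo < value < hi,
then recurse left with hi=value and right with lo=value.
Preorder trace (stopping at first violation):
  at node 24 with bounds (-inf, +inf): OK
  at node 15 with bounds (-inf, 24): OK
  at node 11 with bounds (-inf, 15): OK
  at node 5 with bounds (-inf, 11): OK
  at node 37 with bounds (24, +inf): OK
No violation found at any node.
Result: Valid BST


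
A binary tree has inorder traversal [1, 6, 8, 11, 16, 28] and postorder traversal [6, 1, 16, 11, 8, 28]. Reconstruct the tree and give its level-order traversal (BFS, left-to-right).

Inorder:   [1, 6, 8, 11, 16, 28]
Postorder: [6, 1, 16, 11, 8, 28]
Algorithm: postorder visits root last, so walk postorder right-to-left;
each value is the root of the current inorder slice — split it at that
value, recurse on the right subtree first, then the left.
Recursive splits:
  root=28; inorder splits into left=[1, 6, 8, 11, 16], right=[]
  root=8; inorder splits into left=[1, 6], right=[11, 16]
  root=11; inorder splits into left=[], right=[16]
  root=16; inorder splits into left=[], right=[]
  root=1; inorder splits into left=[], right=[6]
  root=6; inorder splits into left=[], right=[]
Reconstructed level-order: [28, 8, 1, 11, 6, 16]


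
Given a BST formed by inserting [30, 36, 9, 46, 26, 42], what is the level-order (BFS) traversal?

Tree insertion order: [30, 36, 9, 46, 26, 42]
Tree (level-order array): [30, 9, 36, None, 26, None, 46, None, None, 42]
BFS from the root, enqueuing left then right child of each popped node:
  queue [30] -> pop 30, enqueue [9, 36], visited so far: [30]
  queue [9, 36] -> pop 9, enqueue [26], visited so far: [30, 9]
  queue [36, 26] -> pop 36, enqueue [46], visited so far: [30, 9, 36]
  queue [26, 46] -> pop 26, enqueue [none], visited so far: [30, 9, 36, 26]
  queue [46] -> pop 46, enqueue [42], visited so far: [30, 9, 36, 26, 46]
  queue [42] -> pop 42, enqueue [none], visited so far: [30, 9, 36, 26, 46, 42]
Result: [30, 9, 36, 26, 46, 42]


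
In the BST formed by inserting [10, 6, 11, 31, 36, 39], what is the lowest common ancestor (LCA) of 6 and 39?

Tree insertion order: [10, 6, 11, 31, 36, 39]
Tree (level-order array): [10, 6, 11, None, None, None, 31, None, 36, None, 39]
In a BST, the LCA of p=6, q=39 is the first node v on the
root-to-leaf path with p <= v <= q (go left if both < v, right if both > v).
Walk from root:
  at 10: 6 <= 10 <= 39, this is the LCA
LCA = 10


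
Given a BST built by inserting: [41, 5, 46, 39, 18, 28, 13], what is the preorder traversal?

Tree insertion order: [41, 5, 46, 39, 18, 28, 13]
Tree (level-order array): [41, 5, 46, None, 39, None, None, 18, None, 13, 28]
Preorder traversal: [41, 5, 39, 18, 13, 28, 46]


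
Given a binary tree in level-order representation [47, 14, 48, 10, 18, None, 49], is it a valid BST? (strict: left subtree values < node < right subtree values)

Level-order array: [47, 14, 48, 10, 18, None, 49]
Validate using subtree bounds (lo, hi): at each node, require lo < value < hi,
then recurse left with hi=value and right with lo=value.
Preorder trace (stopping at first violation):
  at node 47 with bounds (-inf, +inf): OK
  at node 14 with bounds (-inf, 47): OK
  at node 10 with bounds (-inf, 14): OK
  at node 18 with bounds (14, 47): OK
  at node 48 with bounds (47, +inf): OK
  at node 49 with bounds (48, +inf): OK
No violation found at any node.
Result: Valid BST


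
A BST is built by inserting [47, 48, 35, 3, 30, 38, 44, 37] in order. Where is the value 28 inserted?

Starting tree (level order): [47, 35, 48, 3, 38, None, None, None, 30, 37, 44]
Insertion path: 47 -> 35 -> 3 -> 30
Result: insert 28 as left child of 30
Final tree (level order): [47, 35, 48, 3, 38, None, None, None, 30, 37, 44, 28]


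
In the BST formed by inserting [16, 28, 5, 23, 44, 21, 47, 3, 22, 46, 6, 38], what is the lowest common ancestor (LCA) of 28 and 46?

Tree insertion order: [16, 28, 5, 23, 44, 21, 47, 3, 22, 46, 6, 38]
Tree (level-order array): [16, 5, 28, 3, 6, 23, 44, None, None, None, None, 21, None, 38, 47, None, 22, None, None, 46]
In a BST, the LCA of p=28, q=46 is the first node v on the
root-to-leaf path with p <= v <= q (go left if both < v, right if both > v).
Walk from root:
  at 16: both 28 and 46 > 16, go right
  at 28: 28 <= 28 <= 46, this is the LCA
LCA = 28


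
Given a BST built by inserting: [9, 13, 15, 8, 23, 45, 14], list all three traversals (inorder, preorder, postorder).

Tree insertion order: [9, 13, 15, 8, 23, 45, 14]
Tree (level-order array): [9, 8, 13, None, None, None, 15, 14, 23, None, None, None, 45]
Inorder (L, root, R): [8, 9, 13, 14, 15, 23, 45]
Preorder (root, L, R): [9, 8, 13, 15, 14, 23, 45]
Postorder (L, R, root): [8, 14, 45, 23, 15, 13, 9]


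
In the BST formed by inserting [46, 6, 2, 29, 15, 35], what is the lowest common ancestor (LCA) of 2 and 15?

Tree insertion order: [46, 6, 2, 29, 15, 35]
Tree (level-order array): [46, 6, None, 2, 29, None, None, 15, 35]
In a BST, the LCA of p=2, q=15 is the first node v on the
root-to-leaf path with p <= v <= q (go left if both < v, right if both > v).
Walk from root:
  at 46: both 2 and 15 < 46, go left
  at 6: 2 <= 6 <= 15, this is the LCA
LCA = 6


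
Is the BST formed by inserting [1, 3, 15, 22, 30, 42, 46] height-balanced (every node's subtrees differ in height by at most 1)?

Tree (level-order array): [1, None, 3, None, 15, None, 22, None, 30, None, 42, None, 46]
Definition: a tree is height-balanced if, at every node, |h(left) - h(right)| <= 1 (empty subtree has height -1).
Bottom-up per-node check:
  node 46: h_left=-1, h_right=-1, diff=0 [OK], height=0
  node 42: h_left=-1, h_right=0, diff=1 [OK], height=1
  node 30: h_left=-1, h_right=1, diff=2 [FAIL (|-1-1|=2 > 1)], height=2
  node 22: h_left=-1, h_right=2, diff=3 [FAIL (|-1-2|=3 > 1)], height=3
  node 15: h_left=-1, h_right=3, diff=4 [FAIL (|-1-3|=4 > 1)], height=4
  node 3: h_left=-1, h_right=4, diff=5 [FAIL (|-1-4|=5 > 1)], height=5
  node 1: h_left=-1, h_right=5, diff=6 [FAIL (|-1-5|=6 > 1)], height=6
Node 30 violates the condition: |-1 - 1| = 2 > 1.
Result: Not balanced


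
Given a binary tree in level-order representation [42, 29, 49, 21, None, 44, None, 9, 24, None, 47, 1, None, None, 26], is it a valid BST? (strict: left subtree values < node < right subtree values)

Level-order array: [42, 29, 49, 21, None, 44, None, 9, 24, None, 47, 1, None, None, 26]
Validate using subtree bounds (lo, hi): at each node, require lo < value < hi,
then recurse left with hi=value and right with lo=value.
Preorder trace (stopping at first violation):
  at node 42 with bounds (-inf, +inf): OK
  at node 29 with bounds (-inf, 42): OK
  at node 21 with bounds (-inf, 29): OK
  at node 9 with bounds (-inf, 21): OK
  at node 1 with bounds (-inf, 9): OK
  at node 24 with bounds (21, 29): OK
  at node 26 with bounds (24, 29): OK
  at node 49 with bounds (42, +inf): OK
  at node 44 with bounds (42, 49): OK
  at node 47 with bounds (44, 49): OK
No violation found at any node.
Result: Valid BST


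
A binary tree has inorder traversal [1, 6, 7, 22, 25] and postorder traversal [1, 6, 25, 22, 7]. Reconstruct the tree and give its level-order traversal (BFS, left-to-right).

Inorder:   [1, 6, 7, 22, 25]
Postorder: [1, 6, 25, 22, 7]
Algorithm: postorder visits root last, so walk postorder right-to-left;
each value is the root of the current inorder slice — split it at that
value, recurse on the right subtree first, then the left.
Recursive splits:
  root=7; inorder splits into left=[1, 6], right=[22, 25]
  root=22; inorder splits into left=[], right=[25]
  root=25; inorder splits into left=[], right=[]
  root=6; inorder splits into left=[1], right=[]
  root=1; inorder splits into left=[], right=[]
Reconstructed level-order: [7, 6, 22, 1, 25]


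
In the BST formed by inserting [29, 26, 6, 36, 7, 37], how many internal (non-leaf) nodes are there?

Tree built from: [29, 26, 6, 36, 7, 37]
Tree (level-order array): [29, 26, 36, 6, None, None, 37, None, 7]
Rule: An internal node has at least one child.
Per-node child counts:
  node 29: 2 child(ren)
  node 26: 1 child(ren)
  node 6: 1 child(ren)
  node 7: 0 child(ren)
  node 36: 1 child(ren)
  node 37: 0 child(ren)
Matching nodes: [29, 26, 6, 36]
Count of internal (non-leaf) nodes: 4


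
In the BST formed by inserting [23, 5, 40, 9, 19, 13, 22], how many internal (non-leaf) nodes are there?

Tree built from: [23, 5, 40, 9, 19, 13, 22]
Tree (level-order array): [23, 5, 40, None, 9, None, None, None, 19, 13, 22]
Rule: An internal node has at least one child.
Per-node child counts:
  node 23: 2 child(ren)
  node 5: 1 child(ren)
  node 9: 1 child(ren)
  node 19: 2 child(ren)
  node 13: 0 child(ren)
  node 22: 0 child(ren)
  node 40: 0 child(ren)
Matching nodes: [23, 5, 9, 19]
Count of internal (non-leaf) nodes: 4


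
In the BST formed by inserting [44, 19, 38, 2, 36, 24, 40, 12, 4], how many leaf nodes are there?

Tree built from: [44, 19, 38, 2, 36, 24, 40, 12, 4]
Tree (level-order array): [44, 19, None, 2, 38, None, 12, 36, 40, 4, None, 24]
Rule: A leaf has 0 children.
Per-node child counts:
  node 44: 1 child(ren)
  node 19: 2 child(ren)
  node 2: 1 child(ren)
  node 12: 1 child(ren)
  node 4: 0 child(ren)
  node 38: 2 child(ren)
  node 36: 1 child(ren)
  node 24: 0 child(ren)
  node 40: 0 child(ren)
Matching nodes: [4, 24, 40]
Count of leaf nodes: 3


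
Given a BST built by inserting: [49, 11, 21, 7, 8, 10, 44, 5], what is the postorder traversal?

Tree insertion order: [49, 11, 21, 7, 8, 10, 44, 5]
Tree (level-order array): [49, 11, None, 7, 21, 5, 8, None, 44, None, None, None, 10]
Postorder traversal: [5, 10, 8, 7, 44, 21, 11, 49]


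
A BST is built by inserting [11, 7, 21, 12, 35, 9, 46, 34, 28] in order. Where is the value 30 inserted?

Starting tree (level order): [11, 7, 21, None, 9, 12, 35, None, None, None, None, 34, 46, 28]
Insertion path: 11 -> 21 -> 35 -> 34 -> 28
Result: insert 30 as right child of 28
Final tree (level order): [11, 7, 21, None, 9, 12, 35, None, None, None, None, 34, 46, 28, None, None, None, None, 30]


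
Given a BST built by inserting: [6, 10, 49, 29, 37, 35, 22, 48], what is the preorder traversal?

Tree insertion order: [6, 10, 49, 29, 37, 35, 22, 48]
Tree (level-order array): [6, None, 10, None, 49, 29, None, 22, 37, None, None, 35, 48]
Preorder traversal: [6, 10, 49, 29, 22, 37, 35, 48]


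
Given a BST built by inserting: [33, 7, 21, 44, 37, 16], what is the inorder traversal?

Tree insertion order: [33, 7, 21, 44, 37, 16]
Tree (level-order array): [33, 7, 44, None, 21, 37, None, 16]
Inorder traversal: [7, 16, 21, 33, 37, 44]


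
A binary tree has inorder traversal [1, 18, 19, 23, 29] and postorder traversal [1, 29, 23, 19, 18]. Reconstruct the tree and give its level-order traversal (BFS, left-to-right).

Inorder:   [1, 18, 19, 23, 29]
Postorder: [1, 29, 23, 19, 18]
Algorithm: postorder visits root last, so walk postorder right-to-left;
each value is the root of the current inorder slice — split it at that
value, recurse on the right subtree first, then the left.
Recursive splits:
  root=18; inorder splits into left=[1], right=[19, 23, 29]
  root=19; inorder splits into left=[], right=[23, 29]
  root=23; inorder splits into left=[], right=[29]
  root=29; inorder splits into left=[], right=[]
  root=1; inorder splits into left=[], right=[]
Reconstructed level-order: [18, 1, 19, 23, 29]


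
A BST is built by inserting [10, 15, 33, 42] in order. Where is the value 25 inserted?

Starting tree (level order): [10, None, 15, None, 33, None, 42]
Insertion path: 10 -> 15 -> 33
Result: insert 25 as left child of 33
Final tree (level order): [10, None, 15, None, 33, 25, 42]


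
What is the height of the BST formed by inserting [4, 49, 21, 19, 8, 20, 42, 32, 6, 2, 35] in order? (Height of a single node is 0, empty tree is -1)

Insertion order: [4, 49, 21, 19, 8, 20, 42, 32, 6, 2, 35]
Tree (level-order array): [4, 2, 49, None, None, 21, None, 19, 42, 8, 20, 32, None, 6, None, None, None, None, 35]
Compute height bottom-up (empty subtree = -1):
  height(2) = 1 + max(-1, -1) = 0
  height(6) = 1 + max(-1, -1) = 0
  height(8) = 1 + max(0, -1) = 1
  height(20) = 1 + max(-1, -1) = 0
  height(19) = 1 + max(1, 0) = 2
  height(35) = 1 + max(-1, -1) = 0
  height(32) = 1 + max(-1, 0) = 1
  height(42) = 1 + max(1, -1) = 2
  height(21) = 1 + max(2, 2) = 3
  height(49) = 1 + max(3, -1) = 4
  height(4) = 1 + max(0, 4) = 5
Height = 5


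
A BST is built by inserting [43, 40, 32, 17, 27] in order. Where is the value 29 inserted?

Starting tree (level order): [43, 40, None, 32, None, 17, None, None, 27]
Insertion path: 43 -> 40 -> 32 -> 17 -> 27
Result: insert 29 as right child of 27
Final tree (level order): [43, 40, None, 32, None, 17, None, None, 27, None, 29]


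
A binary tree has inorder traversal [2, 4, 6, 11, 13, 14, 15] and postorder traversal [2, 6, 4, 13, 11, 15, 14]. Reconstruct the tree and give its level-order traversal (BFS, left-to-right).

Inorder:   [2, 4, 6, 11, 13, 14, 15]
Postorder: [2, 6, 4, 13, 11, 15, 14]
Algorithm: postorder visits root last, so walk postorder right-to-left;
each value is the root of the current inorder slice — split it at that
value, recurse on the right subtree first, then the left.
Recursive splits:
  root=14; inorder splits into left=[2, 4, 6, 11, 13], right=[15]
  root=15; inorder splits into left=[], right=[]
  root=11; inorder splits into left=[2, 4, 6], right=[13]
  root=13; inorder splits into left=[], right=[]
  root=4; inorder splits into left=[2], right=[6]
  root=6; inorder splits into left=[], right=[]
  root=2; inorder splits into left=[], right=[]
Reconstructed level-order: [14, 11, 15, 4, 13, 2, 6]


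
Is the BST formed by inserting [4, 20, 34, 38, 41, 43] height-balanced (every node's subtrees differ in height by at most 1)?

Tree (level-order array): [4, None, 20, None, 34, None, 38, None, 41, None, 43]
Definition: a tree is height-balanced if, at every node, |h(left) - h(right)| <= 1 (empty subtree has height -1).
Bottom-up per-node check:
  node 43: h_left=-1, h_right=-1, diff=0 [OK], height=0
  node 41: h_left=-1, h_right=0, diff=1 [OK], height=1
  node 38: h_left=-1, h_right=1, diff=2 [FAIL (|-1-1|=2 > 1)], height=2
  node 34: h_left=-1, h_right=2, diff=3 [FAIL (|-1-2|=3 > 1)], height=3
  node 20: h_left=-1, h_right=3, diff=4 [FAIL (|-1-3|=4 > 1)], height=4
  node 4: h_left=-1, h_right=4, diff=5 [FAIL (|-1-4|=5 > 1)], height=5
Node 38 violates the condition: |-1 - 1| = 2 > 1.
Result: Not balanced
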